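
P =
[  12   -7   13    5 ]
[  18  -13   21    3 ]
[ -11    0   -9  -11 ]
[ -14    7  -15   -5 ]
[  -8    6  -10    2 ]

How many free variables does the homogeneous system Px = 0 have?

1

Row reduce to echelon form.
R2 ← R2 − (3/2)·R1: [0, -5/2, 3/2, -9/2]
R3 ← R3 + (11/12)·R1: [0, -77/12, 35/12, -77/12]
R4 ← R4 + (7/6)·R1: [0, -7/6, 1/6, 5/6]
R5 ← R5 + (2/3)·R1: [0, 4/3, -4/3, 16/3]
R3 ← R3 − (77/30)·R2: [0, 0, -14/15, 77/15]
R4 ← R4 − (7/15)·R2: [0, 0, -8/15, 44/15]
R5 ← R5 + (8/15)·R2: [0, 0, -8/15, 44/15]
R4 ← R4 − (4/7)·R3: [0, 0, 0, 0]
R5 ← R5 − (4/7)·R3: [0, 0, 0, 0]
3 nonzero rows, so rank(P) = 3.
P has 4 columns; by rank–nullity, nullity = 4 − 3 = 1.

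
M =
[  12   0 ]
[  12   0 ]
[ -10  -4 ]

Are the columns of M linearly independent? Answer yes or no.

yes

Row reduce M to echelon form.
R2 ← R2 − R1: [0, 0]
R3 ← R3 + (5/6)·R1: [0, -4]
Swap R2 ↔ R3
2 pivots among 2 columns.
Every column is a pivot column, so the columns are linearly independent.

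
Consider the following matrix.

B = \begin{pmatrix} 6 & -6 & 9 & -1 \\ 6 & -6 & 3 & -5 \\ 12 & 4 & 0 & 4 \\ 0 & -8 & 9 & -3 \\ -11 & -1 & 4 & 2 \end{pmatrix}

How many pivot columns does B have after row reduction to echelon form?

Row reduce to echelon form.
R2 ← R2 − R1: [0, 0, -6, -4]
R3 ← R3 − (2)·R1: [0, 16, -18, 6]
R5 ← R5 + (11/6)·R1: [0, -12, 41/2, 1/6]
Swap R2 ↔ R3
R4 ← R4 + (1/2)·R2: [0, 0, 0, 0]
R5 ← R5 + (3/4)·R2: [0, 0, 7, 14/3]
R5 ← R5 + (7/6)·R3: [0, 0, 0, 0]
Echelon form has 3 nonzero rows, so rank(B) = 3.
Each nonzero row contributes one pivot column: 3 pivot columns.

3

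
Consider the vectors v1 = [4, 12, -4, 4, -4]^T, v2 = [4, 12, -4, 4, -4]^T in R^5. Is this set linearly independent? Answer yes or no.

no

Form the matrix with these vectors as rows and row reduce.
R2 ← R2 − R1: [0, 0, 0, 0, 0]
1 nonzero row, so the 2 vectors span a space of dimension 1.
Since 1 < 2, the vectors are linearly dependent.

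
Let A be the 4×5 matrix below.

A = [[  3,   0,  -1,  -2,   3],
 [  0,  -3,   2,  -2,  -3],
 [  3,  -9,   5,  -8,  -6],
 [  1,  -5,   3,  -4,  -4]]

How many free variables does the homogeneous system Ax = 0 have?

Row reduce to echelon form.
R3 ← R3 − R1: [0, -9, 6, -6, -9]
R4 ← R4 − (1/3)·R1: [0, -5, 10/3, -10/3, -5]
R3 ← R3 − (3)·R2: [0, 0, 0, 0, 0]
R4 ← R4 − (5/3)·R2: [0, 0, 0, 0, 0]
2 nonzero rows, so rank(A) = 2.
A has 5 columns; by rank–nullity, nullity = 5 − 2 = 3.

3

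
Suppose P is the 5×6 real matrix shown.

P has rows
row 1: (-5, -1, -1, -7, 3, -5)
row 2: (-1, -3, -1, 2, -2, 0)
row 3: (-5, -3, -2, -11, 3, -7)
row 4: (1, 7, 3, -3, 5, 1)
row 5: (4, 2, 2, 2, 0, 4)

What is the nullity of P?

Row reduce to echelon form.
R2 ← R2 − (1/5)·R1: [0, -14/5, -4/5, 17/5, -13/5, 1]
R3 ← R3 − R1: [0, -2, -1, -4, 0, -2]
R4 ← R4 + (1/5)·R1: [0, 34/5, 14/5, -22/5, 28/5, 0]
R5 ← R5 + (4/5)·R1: [0, 6/5, 6/5, -18/5, 12/5, 0]
R3 ← R3 − (5/7)·R2: [0, 0, -3/7, -45/7, 13/7, -19/7]
R4 ← R4 + (17/7)·R2: [0, 0, 6/7, 27/7, -5/7, 17/7]
R5 ← R5 + (3/7)·R2: [0, 0, 6/7, -15/7, 9/7, 3/7]
R4 ← R4 + (2)·R3: [0, 0, 0, -9, 3, -3]
R5 ← R5 + (2)·R3: [0, 0, 0, -15, 5, -5]
R5 ← R5 − (5/3)·R4: [0, 0, 0, 0, 0, 0]
4 nonzero rows, so rank(P) = 4.
P has 6 columns; by rank–nullity, nullity = 6 − 4 = 2.

2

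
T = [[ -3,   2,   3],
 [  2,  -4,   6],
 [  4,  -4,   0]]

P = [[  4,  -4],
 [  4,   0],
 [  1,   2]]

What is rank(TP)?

First compute TP:
[[ -1,  18],
 [ -2,   4],
 [  0, -16]]
Now row reduce the product.
R2 ← R2 − (2)·R1: [0, -32]
R3 ← R3 − (1/2)·R2: [0, 0]
2 nonzero rows, so rank(TP) = 2.

2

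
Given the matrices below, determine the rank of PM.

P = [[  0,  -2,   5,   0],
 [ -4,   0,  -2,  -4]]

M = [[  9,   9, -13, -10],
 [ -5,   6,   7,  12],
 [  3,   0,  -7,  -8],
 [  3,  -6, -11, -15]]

First compute PM:
[[ 25, -12, -49, -64],
 [-54, -12, 110, 116]]
Now row reduce the product.
R2 ← R2 + (54/25)·R1: [0, -948/25, 104/25, -556/25]
2 nonzero rows, so rank(PM) = 2.

2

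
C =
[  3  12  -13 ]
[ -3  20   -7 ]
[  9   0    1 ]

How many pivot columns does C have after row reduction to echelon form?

Row reduce to echelon form.
R2 ← R2 + R1: [0, 32, -20]
R3 ← R3 − (3)·R1: [0, -36, 40]
R3 ← R3 + (9/8)·R2: [0, 0, 35/2]
Echelon form has 3 nonzero rows, so rank(C) = 3.
Each nonzero row contributes one pivot column: 3 pivot columns.

3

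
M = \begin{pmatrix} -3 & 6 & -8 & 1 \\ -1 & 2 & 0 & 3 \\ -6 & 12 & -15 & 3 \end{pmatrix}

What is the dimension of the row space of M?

Row reduce to echelon form.
R2 ← R2 − (1/3)·R1: [0, 0, 8/3, 8/3]
R3 ← R3 − (2)·R1: [0, 0, 1, 1]
R3 ← R3 − (3/8)·R2: [0, 0, 0, 0]
Echelon form has 2 nonzero rows, so rank(M) = 2.
The row space has dimension equal to the rank: 2.

2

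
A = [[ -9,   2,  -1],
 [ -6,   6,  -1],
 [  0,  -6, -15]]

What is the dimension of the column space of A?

Row reduce to echelon form.
R2 ← R2 − (2/3)·R1: [0, 14/3, -1/3]
R3 ← R3 + (9/7)·R2: [0, 0, -108/7]
Echelon form has 3 nonzero rows, so rank(A) = 3.
The column space has dimension equal to the rank: 3.

3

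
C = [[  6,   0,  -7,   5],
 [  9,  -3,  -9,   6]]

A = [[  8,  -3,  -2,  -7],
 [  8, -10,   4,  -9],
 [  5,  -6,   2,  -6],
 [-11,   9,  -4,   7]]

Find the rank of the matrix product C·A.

2

First compute CA:
[[-42,  69, -46,  35],
 [-63, 111, -72,  60]]
Now row reduce the product.
R2 ← R2 − (3/2)·R1: [0, 15/2, -3, 15/2]
2 nonzero rows, so rank(CA) = 2.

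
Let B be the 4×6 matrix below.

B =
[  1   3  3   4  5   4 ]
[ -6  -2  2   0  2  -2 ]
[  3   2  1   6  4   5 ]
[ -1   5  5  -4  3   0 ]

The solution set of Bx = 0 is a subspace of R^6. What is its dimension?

3

Row reduce to echelon form.
R2 ← R2 + (6)·R1: [0, 16, 20, 24, 32, 22]
R3 ← R3 − (3)·R1: [0, -7, -8, -6, -11, -7]
R4 ← R4 + R1: [0, 8, 8, 0, 8, 4]
R3 ← R3 + (7/16)·R2: [0, 0, 3/4, 9/2, 3, 21/8]
R4 ← R4 − (1/2)·R2: [0, 0, -2, -12, -8, -7]
R4 ← R4 + (8/3)·R3: [0, 0, 0, 0, 0, 0]
3 nonzero rows, so rank(B) = 3.
B has 6 columns; by rank–nullity, nullity = 6 − 3 = 3.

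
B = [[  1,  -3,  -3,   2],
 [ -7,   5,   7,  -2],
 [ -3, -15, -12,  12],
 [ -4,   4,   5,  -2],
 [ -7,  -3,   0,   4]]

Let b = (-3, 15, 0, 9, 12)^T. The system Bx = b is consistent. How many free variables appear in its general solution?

2

Row reduce the augmented matrix [B | b].
R2 ← R2 + (7)·R1: [0, -16, -14, 12, -6]
R3 ← R3 + (3)·R1: [0, -24, -21, 18, -9]
R4 ← R4 + (4)·R1: [0, -8, -7, 6, -3]
R5 ← R5 + (7)·R1: [0, -24, -21, 18, -9]
R3 ← R3 − (3/2)·R2: [0, 0, 0, 0, 0]
R4 ← R4 − (1/2)·R2: [0, 0, 0, 0, 0]
R5 ← R5 − (3/2)·R2: [0, 0, 0, 0, 0]
The echelon form has 2 nonzero rows, and every pivot lies in the first 4 columns, so rank(B) = rank([B|b]) = 2.
The system is consistent.
Free variables = (unknowns) − (rank) = 4 − 2 = 2.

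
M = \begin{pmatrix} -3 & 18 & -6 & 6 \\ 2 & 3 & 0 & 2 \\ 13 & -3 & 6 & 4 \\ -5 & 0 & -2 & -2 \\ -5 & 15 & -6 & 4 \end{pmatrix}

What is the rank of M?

Row reduce to echelon form.
R2 ← R2 + (2/3)·R1: [0, 15, -4, 6]
R3 ← R3 + (13/3)·R1: [0, 75, -20, 30]
R4 ← R4 − (5/3)·R1: [0, -30, 8, -12]
R5 ← R5 − (5/3)·R1: [0, -15, 4, -6]
R3 ← R3 − (5)·R2: [0, 0, 0, 0]
R4 ← R4 + (2)·R2: [0, 0, 0, 0]
R5 ← R5 + R2: [0, 0, 0, 0]
Echelon form has 2 nonzero rows, so rank(M) = 2.

2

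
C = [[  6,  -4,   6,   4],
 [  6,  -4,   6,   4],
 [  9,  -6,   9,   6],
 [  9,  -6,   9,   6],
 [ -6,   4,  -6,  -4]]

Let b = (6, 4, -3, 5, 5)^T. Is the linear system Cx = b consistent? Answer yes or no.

no

Row reduce the augmented matrix [C | b].
R2 ← R2 − R1: [0, 0, 0, 0, -2]
R3 ← R3 − (3/2)·R1: [0, 0, 0, 0, -12]
R4 ← R4 − (3/2)·R1: [0, 0, 0, 0, -4]
R5 ← R5 + R1: [0, 0, 0, 0, 11]
R3 ← R3 − (6)·R2: [0, 0, 0, 0, 0]
R4 ← R4 − (2)·R2: [0, 0, 0, 0, 0]
R5 ← R5 + (11/2)·R2: [0, 0, 0, 0, 0]
The echelon form has 2 nonzero rows; the last pivot sits in the augmented column, so rank(C) = 1 but rank([C|b]) = 2.
Since the ranks differ, the system is inconsistent.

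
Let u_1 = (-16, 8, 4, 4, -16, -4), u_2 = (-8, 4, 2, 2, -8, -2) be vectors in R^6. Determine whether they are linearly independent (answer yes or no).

no

Form the matrix with these vectors as rows and row reduce.
R2 ← R2 − (1/2)·R1: [0, 0, 0, 0, 0, 0]
1 nonzero row, so the 2 vectors span a space of dimension 1.
Since 1 < 2, the vectors are linearly dependent.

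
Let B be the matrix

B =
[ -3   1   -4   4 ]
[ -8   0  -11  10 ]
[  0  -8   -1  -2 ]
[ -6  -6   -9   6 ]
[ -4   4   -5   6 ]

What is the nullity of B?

Row reduce to echelon form.
R2 ← R2 − (8/3)·R1: [0, -8/3, -1/3, -2/3]
R4 ← R4 − (2)·R1: [0, -8, -1, -2]
R5 ← R5 − (4/3)·R1: [0, 8/3, 1/3, 2/3]
R3 ← R3 − (3)·R2: [0, 0, 0, 0]
R4 ← R4 − (3)·R2: [0, 0, 0, 0]
R5 ← R5 + R2: [0, 0, 0, 0]
2 nonzero rows, so rank(B) = 2.
B has 4 columns; by rank–nullity, nullity = 4 − 2 = 2.

2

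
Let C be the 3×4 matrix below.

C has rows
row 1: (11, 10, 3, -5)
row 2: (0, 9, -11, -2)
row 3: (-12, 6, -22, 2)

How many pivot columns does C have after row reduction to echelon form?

Row reduce to echelon form.
R3 ← R3 + (12/11)·R1: [0, 186/11, -206/11, -38/11]
R3 ← R3 − (62/33)·R2: [0, 0, 64/33, 10/33]
Echelon form has 3 nonzero rows, so rank(C) = 3.
Each nonzero row contributes one pivot column: 3 pivot columns.

3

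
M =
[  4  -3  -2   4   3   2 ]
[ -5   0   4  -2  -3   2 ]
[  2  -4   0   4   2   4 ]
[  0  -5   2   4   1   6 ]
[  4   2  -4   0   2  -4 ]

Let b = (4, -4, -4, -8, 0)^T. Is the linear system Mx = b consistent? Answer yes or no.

no

Row reduce the augmented matrix [M | b].
R2 ← R2 + (5/4)·R1: [0, -15/4, 3/2, 3, 3/4, 9/2, 1]
R3 ← R3 − (1/2)·R1: [0, -5/2, 1, 2, 1/2, 3, -6]
R5 ← R5 − R1: [0, 5, -2, -4, -1, -6, -4]
R3 ← R3 − (2/3)·R2: [0, 0, 0, 0, 0, 0, -20/3]
R4 ← R4 − (4/3)·R2: [0, 0, 0, 0, 0, 0, -28/3]
R5 ← R5 + (4/3)·R2: [0, 0, 0, 0, 0, 0, -8/3]
R4 ← R4 − (7/5)·R3: [0, 0, 0, 0, 0, 0, 0]
R5 ← R5 − (2/5)·R3: [0, 0, 0, 0, 0, 0, 0]
The echelon form has 3 nonzero rows; the last pivot sits in the augmented column, so rank(M) = 2 but rank([M|b]) = 3.
Since the ranks differ, the system is inconsistent.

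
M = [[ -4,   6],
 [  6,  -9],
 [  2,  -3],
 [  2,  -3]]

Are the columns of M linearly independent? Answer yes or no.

Row reduce M to echelon form.
R2 ← R2 + (3/2)·R1: [0, 0]
R3 ← R3 + (1/2)·R1: [0, 0]
R4 ← R4 + (1/2)·R1: [0, 0]
1 pivot among 2 columns.
Only 1 < 2 pivot columns, so the columns are linearly dependent.

no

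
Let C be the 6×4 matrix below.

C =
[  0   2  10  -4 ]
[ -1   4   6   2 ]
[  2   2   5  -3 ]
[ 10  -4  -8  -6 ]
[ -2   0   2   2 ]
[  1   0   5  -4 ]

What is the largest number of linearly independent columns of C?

Row reduce to echelon form.
Swap R1 ↔ R2
R3 ← R3 + (2)·R1: [0, 10, 17, 1]
R4 ← R4 + (10)·R1: [0, 36, 52, 14]
R5 ← R5 − (2)·R1: [0, -8, -10, -2]
R6 ← R6 + R1: [0, 4, 11, -2]
R3 ← R3 − (5)·R2: [0, 0, -33, 21]
R4 ← R4 − (18)·R2: [0, 0, -128, 86]
R5 ← R5 + (4)·R2: [0, 0, 30, -18]
R6 ← R6 − (2)·R2: [0, 0, -9, 6]
R4 ← R4 − (128/33)·R3: [0, 0, 0, 50/11]
R5 ← R5 + (10/11)·R3: [0, 0, 0, 12/11]
R6 ← R6 − (3/11)·R3: [0, 0, 0, 3/11]
R5 ← R5 − (6/25)·R4: [0, 0, 0, 0]
R6 ← R6 − (3/50)·R4: [0, 0, 0, 0]
Echelon form has 4 nonzero rows, so rank(C) = 4.
The rank gives the maximum number of linearly independent columns: 4.

4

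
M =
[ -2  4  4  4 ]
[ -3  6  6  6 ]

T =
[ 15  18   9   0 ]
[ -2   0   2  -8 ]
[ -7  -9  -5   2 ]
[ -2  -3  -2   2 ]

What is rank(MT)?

1

First compute MT:
[[-74, -84, -38, -16],
 [-111, -126, -57, -24]]
Now row reduce the product.
R2 ← R2 − (3/2)·R1: [0, 0, 0, 0]
1 nonzero row, so rank(MT) = 1.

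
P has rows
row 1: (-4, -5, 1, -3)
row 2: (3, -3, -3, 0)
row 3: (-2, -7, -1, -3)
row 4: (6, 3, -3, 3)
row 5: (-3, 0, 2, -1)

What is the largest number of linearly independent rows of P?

2

Row reduce to echelon form.
R2 ← R2 + (3/4)·R1: [0, -27/4, -9/4, -9/4]
R3 ← R3 − (1/2)·R1: [0, -9/2, -3/2, -3/2]
R4 ← R4 + (3/2)·R1: [0, -9/2, -3/2, -3/2]
R5 ← R5 − (3/4)·R1: [0, 15/4, 5/4, 5/4]
R3 ← R3 − (2/3)·R2: [0, 0, 0, 0]
R4 ← R4 − (2/3)·R2: [0, 0, 0, 0]
R5 ← R5 + (5/9)·R2: [0, 0, 0, 0]
Echelon form has 2 nonzero rows, so rank(P) = 2.
The rank gives the maximum number of linearly independent rows: 2.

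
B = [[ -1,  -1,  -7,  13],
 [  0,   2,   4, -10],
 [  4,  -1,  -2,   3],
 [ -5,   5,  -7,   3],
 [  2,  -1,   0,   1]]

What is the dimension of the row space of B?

Row reduce to echelon form.
R3 ← R3 + (4)·R1: [0, -5, -30, 55]
R4 ← R4 − (5)·R1: [0, 10, 28, -62]
R5 ← R5 + (2)·R1: [0, -3, -14, 27]
R3 ← R3 + (5/2)·R2: [0, 0, -20, 30]
R4 ← R4 − (5)·R2: [0, 0, 8, -12]
R5 ← R5 + (3/2)·R2: [0, 0, -8, 12]
R4 ← R4 + (2/5)·R3: [0, 0, 0, 0]
R5 ← R5 − (2/5)·R3: [0, 0, 0, 0]
Echelon form has 3 nonzero rows, so rank(B) = 3.
The row space has dimension equal to the rank: 3.

3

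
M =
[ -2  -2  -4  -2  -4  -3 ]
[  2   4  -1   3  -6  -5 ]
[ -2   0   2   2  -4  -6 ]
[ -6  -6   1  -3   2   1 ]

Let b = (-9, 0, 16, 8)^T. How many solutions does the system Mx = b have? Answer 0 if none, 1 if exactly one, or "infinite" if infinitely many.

Row reduce the augmented matrix [M | b].
R2 ← R2 + R1: [0, 2, -5, 1, -10, -8, -9]
R3 ← R3 − R1: [0, 2, 6, 4, 0, -3, 25]
R4 ← R4 − (3)·R1: [0, 0, 13, 3, 14, 10, 35]
R3 ← R3 − R2: [0, 0, 11, 3, 10, 5, 34]
R4 ← R4 − (13/11)·R3: [0, 0, 0, -6/11, 24/11, 45/11, -57/11]
The echelon form has 4 nonzero rows, and every pivot lies in the first 6 columns, so rank(M) = rank([M|b]) = 4.
The system is consistent.
rank = 4 < 6 unknowns, so there are infinitely many solutions.

infinite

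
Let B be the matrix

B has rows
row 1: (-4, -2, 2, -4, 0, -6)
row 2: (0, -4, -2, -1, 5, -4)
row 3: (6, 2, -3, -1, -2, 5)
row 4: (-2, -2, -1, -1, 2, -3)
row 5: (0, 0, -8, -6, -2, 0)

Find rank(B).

Row reduce to echelon form.
R3 ← R3 + (3/2)·R1: [0, -1, 0, -7, -2, -4]
R4 ← R4 − (1/2)·R1: [0, -1, -2, 1, 2, 0]
R3 ← R3 − (1/4)·R2: [0, 0, 1/2, -27/4, -13/4, -3]
R4 ← R4 − (1/4)·R2: [0, 0, -3/2, 5/4, 3/4, 1]
R4 ← R4 + (3)·R3: [0, 0, 0, -19, -9, -8]
R5 ← R5 + (16)·R3: [0, 0, 0, -114, -54, -48]
R5 ← R5 − (6)·R4: [0, 0, 0, 0, 0, 0]
Echelon form has 4 nonzero rows, so rank(B) = 4.

4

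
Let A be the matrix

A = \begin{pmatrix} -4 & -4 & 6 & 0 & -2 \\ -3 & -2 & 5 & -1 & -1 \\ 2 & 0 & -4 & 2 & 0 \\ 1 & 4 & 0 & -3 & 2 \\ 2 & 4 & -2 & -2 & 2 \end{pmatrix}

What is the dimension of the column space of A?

Row reduce to echelon form.
R2 ← R2 − (3/4)·R1: [0, 1, 1/2, -1, 1/2]
R3 ← R3 + (1/2)·R1: [0, -2, -1, 2, -1]
R4 ← R4 + (1/4)·R1: [0, 3, 3/2, -3, 3/2]
R5 ← R5 + (1/2)·R1: [0, 2, 1, -2, 1]
R3 ← R3 + (2)·R2: [0, 0, 0, 0, 0]
R4 ← R4 − (3)·R2: [0, 0, 0, 0, 0]
R5 ← R5 − (2)·R2: [0, 0, 0, 0, 0]
Echelon form has 2 nonzero rows, so rank(A) = 2.
The column space has dimension equal to the rank: 2.

2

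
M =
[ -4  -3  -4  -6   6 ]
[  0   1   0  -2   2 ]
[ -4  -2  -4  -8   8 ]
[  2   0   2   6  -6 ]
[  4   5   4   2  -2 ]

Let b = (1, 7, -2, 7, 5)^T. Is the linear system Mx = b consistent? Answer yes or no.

Row reduce the augmented matrix [M | b].
R3 ← R3 − R1: [0, 1, 0, -2, 2, -3]
R4 ← R4 + (1/2)·R1: [0, -3/2, 0, 3, -3, 15/2]
R5 ← R5 + R1: [0, 2, 0, -4, 4, 6]
R3 ← R3 − R2: [0, 0, 0, 0, 0, -10]
R4 ← R4 + (3/2)·R2: [0, 0, 0, 0, 0, 18]
R5 ← R5 − (2)·R2: [0, 0, 0, 0, 0, -8]
R4 ← R4 + (9/5)·R3: [0, 0, 0, 0, 0, 0]
R5 ← R5 − (4/5)·R3: [0, 0, 0, 0, 0, 0]
The echelon form has 3 nonzero rows; the last pivot sits in the augmented column, so rank(M) = 2 but rank([M|b]) = 3.
Since the ranks differ, the system is inconsistent.

no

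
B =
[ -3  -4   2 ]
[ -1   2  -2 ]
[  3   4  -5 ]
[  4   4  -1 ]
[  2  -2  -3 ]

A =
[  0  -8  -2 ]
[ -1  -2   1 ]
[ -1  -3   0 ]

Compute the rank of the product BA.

First compute BA:
[[  2,  26,   2],
 [  0,  10,   4],
 [  1, -17,  -2],
 [ -3, -37,  -4],
 [  5,  -3,  -6]]
Now row reduce the product.
R3 ← R3 − (1/2)·R1: [0, -30, -3]
R4 ← R4 + (3/2)·R1: [0, 2, -1]
R5 ← R5 − (5/2)·R1: [0, -68, -11]
R3 ← R3 + (3)·R2: [0, 0, 9]
R4 ← R4 − (1/5)·R2: [0, 0, -9/5]
R5 ← R5 + (34/5)·R2: [0, 0, 81/5]
R4 ← R4 + (1/5)·R3: [0, 0, 0]
R5 ← R5 − (9/5)·R3: [0, 0, 0]
3 nonzero rows, so rank(BA) = 3.

3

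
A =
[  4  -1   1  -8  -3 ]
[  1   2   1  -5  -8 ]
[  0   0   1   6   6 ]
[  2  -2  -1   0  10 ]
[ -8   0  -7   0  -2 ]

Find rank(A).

Row reduce to echelon form.
R2 ← R2 − (1/4)·R1: [0, 9/4, 3/4, -3, -29/4]
R4 ← R4 − (1/2)·R1: [0, -3/2, -3/2, 4, 23/2]
R5 ← R5 + (2)·R1: [0, -2, -5, -16, -8]
R4 ← R4 + (2/3)·R2: [0, 0, -1, 2, 20/3]
R5 ← R5 + (8/9)·R2: [0, 0, -13/3, -56/3, -130/9]
R4 ← R4 + R3: [0, 0, 0, 8, 38/3]
R5 ← R5 + (13/3)·R3: [0, 0, 0, 22/3, 104/9]
R5 ← R5 − (11/12)·R4: [0, 0, 0, 0, -1/18]
Echelon form has 5 nonzero rows, so rank(A) = 5.

5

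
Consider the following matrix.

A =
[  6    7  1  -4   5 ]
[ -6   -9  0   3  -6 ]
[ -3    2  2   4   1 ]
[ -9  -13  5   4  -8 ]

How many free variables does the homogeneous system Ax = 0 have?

Row reduce to echelon form.
R2 ← R2 + R1: [0, -2, 1, -1, -1]
R3 ← R3 + (1/2)·R1: [0, 11/2, 5/2, 2, 7/2]
R4 ← R4 + (3/2)·R1: [0, -5/2, 13/2, -2, -1/2]
R3 ← R3 + (11/4)·R2: [0, 0, 21/4, -3/4, 3/4]
R4 ← R4 − (5/4)·R2: [0, 0, 21/4, -3/4, 3/4]
R4 ← R4 − R3: [0, 0, 0, 0, 0]
3 nonzero rows, so rank(A) = 3.
A has 5 columns; by rank–nullity, nullity = 5 − 3 = 2.

2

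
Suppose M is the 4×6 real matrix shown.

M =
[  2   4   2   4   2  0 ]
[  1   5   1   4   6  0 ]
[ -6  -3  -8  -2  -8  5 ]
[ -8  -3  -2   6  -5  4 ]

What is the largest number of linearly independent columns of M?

Row reduce to echelon form.
R2 ← R2 − (1/2)·R1: [0, 3, 0, 2, 5, 0]
R3 ← R3 + (3)·R1: [0, 9, -2, 10, -2, 5]
R4 ← R4 + (4)·R1: [0, 13, 6, 22, 3, 4]
R3 ← R3 − (3)·R2: [0, 0, -2, 4, -17, 5]
R4 ← R4 − (13/3)·R2: [0, 0, 6, 40/3, -56/3, 4]
R4 ← R4 + (3)·R3: [0, 0, 0, 76/3, -209/3, 19]
Echelon form has 4 nonzero rows, so rank(M) = 4.
The rank gives the maximum number of linearly independent columns: 4.

4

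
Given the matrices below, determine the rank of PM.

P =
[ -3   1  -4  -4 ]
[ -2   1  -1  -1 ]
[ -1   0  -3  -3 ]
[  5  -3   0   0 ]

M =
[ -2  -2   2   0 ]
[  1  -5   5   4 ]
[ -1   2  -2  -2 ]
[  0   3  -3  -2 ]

2

First compute PM:
[[ 11, -19,  19,  20],
 [  6,  -6,   6,   8],
 [  5, -13,  13,  12],
 [-13,   5,  -5, -12]]
Now row reduce the product.
R2 ← R2 − (6/11)·R1: [0, 48/11, -48/11, -32/11]
R3 ← R3 − (5/11)·R1: [0, -48/11, 48/11, 32/11]
R4 ← R4 + (13/11)·R1: [0, -192/11, 192/11, 128/11]
R3 ← R3 + R2: [0, 0, 0, 0]
R4 ← R4 + (4)·R2: [0, 0, 0, 0]
2 nonzero rows, so rank(PM) = 2.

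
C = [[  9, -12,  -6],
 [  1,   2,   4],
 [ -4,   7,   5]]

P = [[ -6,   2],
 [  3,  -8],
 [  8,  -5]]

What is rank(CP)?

2

First compute CP:
[[-138, 144],
 [ 32, -34],
 [ 85, -89]]
Now row reduce the product.
R2 ← R2 + (16/69)·R1: [0, -14/23]
R3 ← R3 + (85/138)·R1: [0, -7/23]
R3 ← R3 − (1/2)·R2: [0, 0]
2 nonzero rows, so rank(CP) = 2.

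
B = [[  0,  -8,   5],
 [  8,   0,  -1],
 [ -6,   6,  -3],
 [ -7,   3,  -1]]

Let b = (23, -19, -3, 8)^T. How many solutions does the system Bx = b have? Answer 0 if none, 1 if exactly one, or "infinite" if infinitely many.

infinite

Row reduce the augmented matrix [B | b].
Swap R1 ↔ R2
R3 ← R3 + (3/4)·R1: [0, 6, -15/4, -69/4]
R4 ← R4 + (7/8)·R1: [0, 3, -15/8, -69/8]
R3 ← R3 + (3/4)·R2: [0, 0, 0, 0]
R4 ← R4 + (3/8)·R2: [0, 0, 0, 0]
The echelon form has 2 nonzero rows, and every pivot lies in the first 3 columns, so rank(B) = rank([B|b]) = 2.
The system is consistent.
rank = 2 < 3 unknowns, so there are infinitely many solutions.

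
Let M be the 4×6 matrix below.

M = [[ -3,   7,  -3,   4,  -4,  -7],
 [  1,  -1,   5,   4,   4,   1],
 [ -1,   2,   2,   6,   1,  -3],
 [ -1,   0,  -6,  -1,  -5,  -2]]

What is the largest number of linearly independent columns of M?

4

Row reduce to echelon form.
R2 ← R2 + (1/3)·R1: [0, 4/3, 4, 16/3, 8/3, -4/3]
R3 ← R3 − (1/3)·R1: [0, -1/3, 3, 14/3, 7/3, -2/3]
R4 ← R4 − (1/3)·R1: [0, -7/3, -5, -7/3, -11/3, 1/3]
R3 ← R3 + (1/4)·R2: [0, 0, 4, 6, 3, -1]
R4 ← R4 + (7/4)·R2: [0, 0, 2, 7, 1, -2]
R4 ← R4 − (1/2)·R3: [0, 0, 0, 4, -1/2, -3/2]
Echelon form has 4 nonzero rows, so rank(M) = 4.
The rank gives the maximum number of linearly independent columns: 4.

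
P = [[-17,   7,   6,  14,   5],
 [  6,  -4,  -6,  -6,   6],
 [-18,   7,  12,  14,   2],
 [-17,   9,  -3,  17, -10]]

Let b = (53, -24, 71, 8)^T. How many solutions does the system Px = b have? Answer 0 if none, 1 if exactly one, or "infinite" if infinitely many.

infinite

Row reduce the augmented matrix [P | b].
R2 ← R2 + (6/17)·R1: [0, -26/17, -66/17, -18/17, 132/17, -90/17]
R3 ← R3 − (18/17)·R1: [0, -7/17, 96/17, -14/17, -56/17, 253/17]
R4 ← R4 − R1: [0, 2, -9, 3, -15, -45]
R3 ← R3 − (7/26)·R2: [0, 0, 87/13, -7/13, -70/13, 212/13]
R4 ← R4 + (17/13)·R2: [0, 0, -183/13, 21/13, -63/13, -675/13]
R4 ← R4 + (61/29)·R3: [0, 0, 0, 14/29, -469/29, -511/29]
The echelon form has 4 nonzero rows, and every pivot lies in the first 5 columns, so rank(P) = rank([P|b]) = 4.
The system is consistent.
rank = 4 < 5 unknowns, so there are infinitely many solutions.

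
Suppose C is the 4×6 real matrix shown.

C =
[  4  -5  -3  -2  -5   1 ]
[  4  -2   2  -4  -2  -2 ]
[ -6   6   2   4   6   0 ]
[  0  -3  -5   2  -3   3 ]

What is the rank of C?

2

Row reduce to echelon form.
R2 ← R2 − R1: [0, 3, 5, -2, 3, -3]
R3 ← R3 + (3/2)·R1: [0, -3/2, -5/2, 1, -3/2, 3/2]
R3 ← R3 + (1/2)·R2: [0, 0, 0, 0, 0, 0]
R4 ← R4 + R2: [0, 0, 0, 0, 0, 0]
Echelon form has 2 nonzero rows, so rank(C) = 2.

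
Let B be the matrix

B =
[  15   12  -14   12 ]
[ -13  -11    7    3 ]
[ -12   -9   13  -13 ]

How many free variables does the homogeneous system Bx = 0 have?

Row reduce to echelon form.
R2 ← R2 + (13/15)·R1: [0, -3/5, -77/15, 67/5]
R3 ← R3 + (4/5)·R1: [0, 3/5, 9/5, -17/5]
R3 ← R3 + R2: [0, 0, -10/3, 10]
3 nonzero rows, so rank(B) = 3.
B has 4 columns; by rank–nullity, nullity = 4 − 3 = 1.

1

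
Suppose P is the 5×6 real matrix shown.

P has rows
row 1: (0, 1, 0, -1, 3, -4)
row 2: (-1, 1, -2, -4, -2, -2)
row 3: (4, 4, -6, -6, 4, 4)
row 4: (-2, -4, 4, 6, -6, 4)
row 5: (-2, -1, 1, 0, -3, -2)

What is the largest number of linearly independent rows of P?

3

Row reduce to echelon form.
Swap R1 ↔ R2
R3 ← R3 + (4)·R1: [0, 8, -14, -22, -4, -4]
R4 ← R4 − (2)·R1: [0, -6, 8, 14, -2, 8]
R5 ← R5 − (2)·R1: [0, -3, 5, 8, 1, 2]
R3 ← R3 − (8)·R2: [0, 0, -14, -14, -28, 28]
R4 ← R4 + (6)·R2: [0, 0, 8, 8, 16, -16]
R5 ← R5 + (3)·R2: [0, 0, 5, 5, 10, -10]
R4 ← R4 + (4/7)·R3: [0, 0, 0, 0, 0, 0]
R5 ← R5 + (5/14)·R3: [0, 0, 0, 0, 0, 0]
Echelon form has 3 nonzero rows, so rank(P) = 3.
The rank gives the maximum number of linearly independent rows: 3.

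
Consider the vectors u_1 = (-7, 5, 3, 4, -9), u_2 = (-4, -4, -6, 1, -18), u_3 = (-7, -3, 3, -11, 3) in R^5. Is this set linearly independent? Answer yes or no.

Form the matrix with these vectors as rows and row reduce.
R2 ← R2 − (4/7)·R1: [0, -48/7, -54/7, -9/7, -90/7]
R3 ← R3 − R1: [0, -8, 0, -15, 12]
R3 ← R3 − (7/6)·R2: [0, 0, 9, -27/2, 27]
3 nonzero rows, so the 3 vectors span a space of dimension 3.
Since 3 = 3, the vectors are linearly independent.

yes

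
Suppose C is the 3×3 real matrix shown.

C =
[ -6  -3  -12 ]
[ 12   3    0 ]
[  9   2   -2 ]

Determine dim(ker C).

1

Row reduce to echelon form.
R2 ← R2 + (2)·R1: [0, -3, -24]
R3 ← R3 + (3/2)·R1: [0, -5/2, -20]
R3 ← R3 − (5/6)·R2: [0, 0, 0]
2 nonzero rows, so rank(C) = 2.
C has 3 columns; by rank–nullity, nullity = 3 − 2 = 1.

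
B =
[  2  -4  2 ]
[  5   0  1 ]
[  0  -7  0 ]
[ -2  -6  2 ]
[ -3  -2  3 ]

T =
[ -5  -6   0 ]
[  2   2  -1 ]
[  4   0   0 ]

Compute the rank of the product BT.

First compute BT:
[[-10, -20,   4],
 [-21, -30,   0],
 [-14, -14,   7],
 [  6,   0,   6],
 [ 23,  14,   2]]
Now row reduce the product.
R2 ← R2 − (21/10)·R1: [0, 12, -42/5]
R3 ← R3 − (7/5)·R1: [0, 14, 7/5]
R4 ← R4 + (3/5)·R1: [0, -12, 42/5]
R5 ← R5 + (23/10)·R1: [0, -32, 56/5]
R3 ← R3 − (7/6)·R2: [0, 0, 56/5]
R4 ← R4 + R2: [0, 0, 0]
R5 ← R5 + (8/3)·R2: [0, 0, -56/5]
R5 ← R5 + R3: [0, 0, 0]
3 nonzero rows, so rank(BT) = 3.

3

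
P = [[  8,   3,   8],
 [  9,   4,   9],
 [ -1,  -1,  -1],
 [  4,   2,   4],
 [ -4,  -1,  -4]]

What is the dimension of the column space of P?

Row reduce to echelon form.
R2 ← R2 − (9/8)·R1: [0, 5/8, 0]
R3 ← R3 + (1/8)·R1: [0, -5/8, 0]
R4 ← R4 − (1/2)·R1: [0, 1/2, 0]
R5 ← R5 + (1/2)·R1: [0, 1/2, 0]
R3 ← R3 + R2: [0, 0, 0]
R4 ← R4 − (4/5)·R2: [0, 0, 0]
R5 ← R5 − (4/5)·R2: [0, 0, 0]
Echelon form has 2 nonzero rows, so rank(P) = 2.
The column space has dimension equal to the rank: 2.

2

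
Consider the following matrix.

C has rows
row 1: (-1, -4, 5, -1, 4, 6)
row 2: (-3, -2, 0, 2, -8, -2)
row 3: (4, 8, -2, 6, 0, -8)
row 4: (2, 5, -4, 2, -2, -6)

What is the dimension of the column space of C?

Row reduce to echelon form.
R2 ← R2 − (3)·R1: [0, 10, -15, 5, -20, -20]
R3 ← R3 + (4)·R1: [0, -8, 18, 2, 16, 16]
R4 ← R4 + (2)·R1: [0, -3, 6, 0, 6, 6]
R3 ← R3 + (4/5)·R2: [0, 0, 6, 6, 0, 0]
R4 ← R4 + (3/10)·R2: [0, 0, 3/2, 3/2, 0, 0]
R4 ← R4 − (1/4)·R3: [0, 0, 0, 0, 0, 0]
Echelon form has 3 nonzero rows, so rank(C) = 3.
The column space has dimension equal to the rank: 3.

3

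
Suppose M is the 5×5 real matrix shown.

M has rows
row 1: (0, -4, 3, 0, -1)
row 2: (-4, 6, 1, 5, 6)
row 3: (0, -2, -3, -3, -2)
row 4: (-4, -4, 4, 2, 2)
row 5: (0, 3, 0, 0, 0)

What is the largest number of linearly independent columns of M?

4

Row reduce to echelon form.
Swap R1 ↔ R2
R4 ← R4 − R1: [0, -10, 3, -3, -4]
R3 ← R3 − (1/2)·R2: [0, 0, -9/2, -3, -3/2]
R4 ← R4 − (5/2)·R2: [0, 0, -9/2, -3, -3/2]
R5 ← R5 + (3/4)·R2: [0, 0, 9/4, 0, -3/4]
R4 ← R4 − R3: [0, 0, 0, 0, 0]
R5 ← R5 + (1/2)·R3: [0, 0, 0, -3/2, -3/2]
Swap R4 ↔ R5
Echelon form has 4 nonzero rows, so rank(M) = 4.
The rank gives the maximum number of linearly independent columns: 4.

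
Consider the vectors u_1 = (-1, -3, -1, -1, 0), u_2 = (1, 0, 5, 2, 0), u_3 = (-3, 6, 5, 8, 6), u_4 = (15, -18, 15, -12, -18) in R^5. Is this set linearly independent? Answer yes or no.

Form the matrix with these vectors as rows and row reduce.
R2 ← R2 + R1: [0, -3, 4, 1, 0]
R3 ← R3 − (3)·R1: [0, 15, 8, 11, 6]
R4 ← R4 + (15)·R1: [0, -63, 0, -27, -18]
R3 ← R3 + (5)·R2: [0, 0, 28, 16, 6]
R4 ← R4 − (21)·R2: [0, 0, -84, -48, -18]
R4 ← R4 + (3)·R3: [0, 0, 0, 0, 0]
3 nonzero rows, so the 4 vectors span a space of dimension 3.
Since 3 < 4, the vectors are linearly dependent.

no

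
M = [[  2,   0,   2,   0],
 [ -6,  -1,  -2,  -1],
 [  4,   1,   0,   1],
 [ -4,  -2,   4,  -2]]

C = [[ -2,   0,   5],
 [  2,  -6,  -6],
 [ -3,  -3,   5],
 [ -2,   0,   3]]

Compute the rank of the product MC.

First compute MC:
[[-10,  -6,  20],
 [ 18,  12, -37],
 [ -8,  -6,  17],
 [ -4,   0,   6]]
Now row reduce the product.
R2 ← R2 + (9/5)·R1: [0, 6/5, -1]
R3 ← R3 − (4/5)·R1: [0, -6/5, 1]
R4 ← R4 − (2/5)·R1: [0, 12/5, -2]
R3 ← R3 + R2: [0, 0, 0]
R4 ← R4 − (2)·R2: [0, 0, 0]
2 nonzero rows, so rank(MC) = 2.

2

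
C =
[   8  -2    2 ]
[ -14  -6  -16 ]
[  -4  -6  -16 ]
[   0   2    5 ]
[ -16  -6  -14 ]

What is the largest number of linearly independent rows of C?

3

Row reduce to echelon form.
R2 ← R2 + (7/4)·R1: [0, -19/2, -25/2]
R3 ← R3 + (1/2)·R1: [0, -7, -15]
R5 ← R5 + (2)·R1: [0, -10, -10]
R3 ← R3 − (14/19)·R2: [0, 0, -110/19]
R4 ← R4 + (4/19)·R2: [0, 0, 45/19]
R5 ← R5 − (20/19)·R2: [0, 0, 60/19]
R4 ← R4 + (9/22)·R3: [0, 0, 0]
R5 ← R5 + (6/11)·R3: [0, 0, 0]
Echelon form has 3 nonzero rows, so rank(C) = 3.
The rank gives the maximum number of linearly independent rows: 3.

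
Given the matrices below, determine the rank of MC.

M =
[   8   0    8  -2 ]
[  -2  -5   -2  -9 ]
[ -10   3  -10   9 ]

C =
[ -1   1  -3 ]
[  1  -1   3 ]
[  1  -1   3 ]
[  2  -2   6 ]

1

First compute MC:
[[ -4,   4, -12],
 [-23,  23, -69],
 [ 21, -21,  63]]
Now row reduce the product.
R2 ← R2 − (23/4)·R1: [0, 0, 0]
R3 ← R3 + (21/4)·R1: [0, 0, 0]
1 nonzero row, so rank(MC) = 1.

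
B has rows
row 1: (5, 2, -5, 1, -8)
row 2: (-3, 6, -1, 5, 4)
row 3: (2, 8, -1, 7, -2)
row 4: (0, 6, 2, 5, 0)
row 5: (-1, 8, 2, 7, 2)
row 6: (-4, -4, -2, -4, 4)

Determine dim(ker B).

1

Row reduce to echelon form.
R2 ← R2 + (3/5)·R1: [0, 36/5, -4, 28/5, -4/5]
R3 ← R3 − (2/5)·R1: [0, 36/5, 1, 33/5, 6/5]
R5 ← R5 + (1/5)·R1: [0, 42/5, 1, 36/5, 2/5]
R6 ← R6 + (4/5)·R1: [0, -12/5, -6, -16/5, -12/5]
R3 ← R3 − R2: [0, 0, 5, 1, 2]
R4 ← R4 − (5/6)·R2: [0, 0, 16/3, 1/3, 2/3]
R5 ← R5 − (7/6)·R2: [0, 0, 17/3, 2/3, 4/3]
R6 ← R6 + (1/3)·R2: [0, 0, -22/3, -4/3, -8/3]
R4 ← R4 − (16/15)·R3: [0, 0, 0, -11/15, -22/15]
R5 ← R5 − (17/15)·R3: [0, 0, 0, -7/15, -14/15]
R6 ← R6 + (22/15)·R3: [0, 0, 0, 2/15, 4/15]
R5 ← R5 − (7/11)·R4: [0, 0, 0, 0, 0]
R6 ← R6 + (2/11)·R4: [0, 0, 0, 0, 0]
4 nonzero rows, so rank(B) = 4.
B has 5 columns; by rank–nullity, nullity = 5 − 4 = 1.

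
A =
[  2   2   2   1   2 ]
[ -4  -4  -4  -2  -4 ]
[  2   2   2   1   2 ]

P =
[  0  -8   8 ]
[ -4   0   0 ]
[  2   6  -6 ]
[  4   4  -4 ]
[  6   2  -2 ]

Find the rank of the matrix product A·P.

1

First compute AP:
[[ 12,   4,  -4],
 [-24,  -8,   8],
 [ 12,   4,  -4]]
Now row reduce the product.
R2 ← R2 + (2)·R1: [0, 0, 0]
R3 ← R3 − R1: [0, 0, 0]
1 nonzero row, so rank(AP) = 1.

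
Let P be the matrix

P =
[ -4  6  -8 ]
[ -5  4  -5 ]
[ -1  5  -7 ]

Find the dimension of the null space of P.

1

Row reduce to echelon form.
R2 ← R2 − (5/4)·R1: [0, -7/2, 5]
R3 ← R3 − (1/4)·R1: [0, 7/2, -5]
R3 ← R3 + R2: [0, 0, 0]
2 nonzero rows, so rank(P) = 2.
P has 3 columns; by rank–nullity, nullity = 3 − 2 = 1.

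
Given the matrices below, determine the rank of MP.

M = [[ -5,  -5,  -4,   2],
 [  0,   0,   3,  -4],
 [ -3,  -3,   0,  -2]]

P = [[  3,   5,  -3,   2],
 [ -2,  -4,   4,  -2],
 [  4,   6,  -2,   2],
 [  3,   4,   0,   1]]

2

First compute MP:
[[-15, -21,   3,  -6],
 [  0,   2,  -6,   2],
 [ -9, -11,  -3,  -2]]
Now row reduce the product.
R3 ← R3 − (3/5)·R1: [0, 8/5, -24/5, 8/5]
R3 ← R3 − (4/5)·R2: [0, 0, 0, 0]
2 nonzero rows, so rank(MP) = 2.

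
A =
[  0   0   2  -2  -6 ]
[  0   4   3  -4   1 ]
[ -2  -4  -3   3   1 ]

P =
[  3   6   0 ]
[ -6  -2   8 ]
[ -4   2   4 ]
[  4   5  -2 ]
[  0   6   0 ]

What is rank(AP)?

3

First compute AP:
[[-16, -42,  12],
 [-52, -16,  52],
 [ 42,  11, -50]]
Now row reduce the product.
R2 ← R2 − (13/4)·R1: [0, 241/2, 13]
R3 ← R3 + (21/8)·R1: [0, -397/4, -37/2]
R3 ← R3 + (397/482)·R2: [0, 0, -1878/241]
3 nonzero rows, so rank(AP) = 3.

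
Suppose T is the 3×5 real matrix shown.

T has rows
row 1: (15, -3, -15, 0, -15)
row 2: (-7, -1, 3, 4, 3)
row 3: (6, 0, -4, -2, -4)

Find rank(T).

2

Row reduce to echelon form.
R2 ← R2 + (7/15)·R1: [0, -12/5, -4, 4, -4]
R3 ← R3 − (2/5)·R1: [0, 6/5, 2, -2, 2]
R3 ← R3 + (1/2)·R2: [0, 0, 0, 0, 0]
Echelon form has 2 nonzero rows, so rank(T) = 2.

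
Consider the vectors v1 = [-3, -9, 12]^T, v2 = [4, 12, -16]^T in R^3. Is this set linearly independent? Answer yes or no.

no

Form the matrix with these vectors as rows and row reduce.
R2 ← R2 + (4/3)·R1: [0, 0, 0]
1 nonzero row, so the 2 vectors span a space of dimension 1.
Since 1 < 2, the vectors are linearly dependent.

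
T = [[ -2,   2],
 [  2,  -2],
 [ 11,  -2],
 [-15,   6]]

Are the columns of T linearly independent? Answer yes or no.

Row reduce T to echelon form.
R2 ← R2 + R1: [0, 0]
R3 ← R3 + (11/2)·R1: [0, 9]
R4 ← R4 − (15/2)·R1: [0, -9]
Swap R2 ↔ R3
R4 ← R4 + R2: [0, 0]
2 pivots among 2 columns.
Every column is a pivot column, so the columns are linearly independent.

yes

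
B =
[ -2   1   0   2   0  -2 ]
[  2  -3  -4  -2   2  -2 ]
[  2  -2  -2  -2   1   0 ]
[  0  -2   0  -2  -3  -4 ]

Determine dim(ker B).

3

Row reduce to echelon form.
R2 ← R2 + R1: [0, -2, -4, 0, 2, -4]
R3 ← R3 + R1: [0, -1, -2, 0, 1, -2]
R3 ← R3 − (1/2)·R2: [0, 0, 0, 0, 0, 0]
R4 ← R4 − R2: [0, 0, 4, -2, -5, 0]
Swap R3 ↔ R4
3 nonzero rows, so rank(B) = 3.
B has 6 columns; by rank–nullity, nullity = 6 − 3 = 3.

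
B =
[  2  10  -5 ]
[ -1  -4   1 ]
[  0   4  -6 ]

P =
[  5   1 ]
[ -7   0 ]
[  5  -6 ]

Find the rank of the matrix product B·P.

2

First compute BP:
[[-85,  32],
 [ 28,  -7],
 [-58,  36]]
Now row reduce the product.
R2 ← R2 + (28/85)·R1: [0, 301/85]
R3 ← R3 − (58/85)·R1: [0, 1204/85]
R3 ← R3 − (4)·R2: [0, 0]
2 nonzero rows, so rank(BP) = 2.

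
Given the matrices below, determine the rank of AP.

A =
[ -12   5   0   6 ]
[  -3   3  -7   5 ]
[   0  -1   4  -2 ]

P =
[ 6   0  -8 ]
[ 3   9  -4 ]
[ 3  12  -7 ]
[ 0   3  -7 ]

2

First compute AP:
[[-57,  63,  34],
 [-30, -42,  26],
 [  9,  33, -10]]
Now row reduce the product.
R2 ← R2 − (10/19)·R1: [0, -1428/19, 154/19]
R3 ← R3 + (3/19)·R1: [0, 816/19, -88/19]
R3 ← R3 + (4/7)·R2: [0, 0, 0]
2 nonzero rows, so rank(AP) = 2.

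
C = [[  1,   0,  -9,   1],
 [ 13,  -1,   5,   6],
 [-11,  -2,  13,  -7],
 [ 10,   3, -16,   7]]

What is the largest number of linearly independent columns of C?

Row reduce to echelon form.
R2 ← R2 − (13)·R1: [0, -1, 122, -7]
R3 ← R3 + (11)·R1: [0, -2, -86, 4]
R4 ← R4 − (10)·R1: [0, 3, 74, -3]
R3 ← R3 − (2)·R2: [0, 0, -330, 18]
R4 ← R4 + (3)·R2: [0, 0, 440, -24]
R4 ← R4 + (4/3)·R3: [0, 0, 0, 0]
Echelon form has 3 nonzero rows, so rank(C) = 3.
The rank gives the maximum number of linearly independent columns: 3.

3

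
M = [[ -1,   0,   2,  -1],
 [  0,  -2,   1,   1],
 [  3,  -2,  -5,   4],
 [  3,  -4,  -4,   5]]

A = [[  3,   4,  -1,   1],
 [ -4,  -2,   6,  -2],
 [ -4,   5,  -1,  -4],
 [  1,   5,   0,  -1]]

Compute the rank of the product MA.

First compute MA:
[[-12,   1,  -1,  -8],
 [  5,  14, -13,  -1],
 [ 41,  11, -10,  23],
 [ 46,  25, -23,  22]]
Now row reduce the product.
R2 ← R2 + (5/12)·R1: [0, 173/12, -161/12, -13/3]
R3 ← R3 + (41/12)·R1: [0, 173/12, -161/12, -13/3]
R4 ← R4 + (23/6)·R1: [0, 173/6, -161/6, -26/3]
R3 ← R3 − R2: [0, 0, 0, 0]
R4 ← R4 − (2)·R2: [0, 0, 0, 0]
2 nonzero rows, so rank(MA) = 2.

2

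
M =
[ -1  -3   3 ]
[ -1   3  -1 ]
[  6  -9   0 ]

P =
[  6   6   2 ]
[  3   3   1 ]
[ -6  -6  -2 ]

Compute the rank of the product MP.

1

First compute MP:
[[-33, -33, -11],
 [  9,   9,   3],
 [  9,   9,   3]]
Now row reduce the product.
R2 ← R2 + (3/11)·R1: [0, 0, 0]
R3 ← R3 + (3/11)·R1: [0, 0, 0]
1 nonzero row, so rank(MP) = 1.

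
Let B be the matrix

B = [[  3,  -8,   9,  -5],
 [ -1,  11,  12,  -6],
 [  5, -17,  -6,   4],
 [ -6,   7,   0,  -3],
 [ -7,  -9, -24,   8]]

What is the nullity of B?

1

Row reduce to echelon form.
R2 ← R2 + (1/3)·R1: [0, 25/3, 15, -23/3]
R3 ← R3 − (5/3)·R1: [0, -11/3, -21, 37/3]
R4 ← R4 + (2)·R1: [0, -9, 18, -13]
R5 ← R5 + (7/3)·R1: [0, -83/3, -3, -11/3]
R3 ← R3 + (11/25)·R2: [0, 0, -72/5, 224/25]
R4 ← R4 + (27/25)·R2: [0, 0, 171/5, -532/25]
R5 ← R5 + (83/25)·R2: [0, 0, 234/5, -728/25]
R4 ← R4 + (19/8)·R3: [0, 0, 0, 0]
R5 ← R5 + (13/4)·R3: [0, 0, 0, 0]
3 nonzero rows, so rank(B) = 3.
B has 4 columns; by rank–nullity, nullity = 4 − 3 = 1.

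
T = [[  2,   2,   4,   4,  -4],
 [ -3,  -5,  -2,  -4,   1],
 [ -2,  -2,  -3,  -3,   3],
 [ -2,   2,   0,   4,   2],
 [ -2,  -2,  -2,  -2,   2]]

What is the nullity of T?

Row reduce to echelon form.
R2 ← R2 + (3/2)·R1: [0, -2, 4, 2, -5]
R3 ← R3 + R1: [0, 0, 1, 1, -1]
R4 ← R4 + R1: [0, 4, 4, 8, -2]
R5 ← R5 + R1: [0, 0, 2, 2, -2]
R4 ← R4 + (2)·R2: [0, 0, 12, 12, -12]
R4 ← R4 − (12)·R3: [0, 0, 0, 0, 0]
R5 ← R5 − (2)·R3: [0, 0, 0, 0, 0]
3 nonzero rows, so rank(T) = 3.
T has 5 columns; by rank–nullity, nullity = 5 − 3 = 2.

2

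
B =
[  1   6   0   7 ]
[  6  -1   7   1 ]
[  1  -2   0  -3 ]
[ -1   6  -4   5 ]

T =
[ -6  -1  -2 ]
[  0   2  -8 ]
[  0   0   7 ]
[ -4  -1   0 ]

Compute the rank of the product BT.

First compute BT:
[[-34,   4, -50],
 [-40,  -9,  45],
 [  6,  -2,  14],
 [-14,   8, -74]]
Now row reduce the product.
R2 ← R2 − (20/17)·R1: [0, -233/17, 1765/17]
R3 ← R3 + (3/17)·R1: [0, -22/17, 88/17]
R4 ← R4 − (7/17)·R1: [0, 108/17, -908/17]
R3 ← R3 − (22/233)·R2: [0, 0, -1078/233]
R4 ← R4 + (108/233)·R2: [0, 0, -1232/233]
R4 ← R4 − (8/7)·R3: [0, 0, 0]
3 nonzero rows, so rank(BT) = 3.

3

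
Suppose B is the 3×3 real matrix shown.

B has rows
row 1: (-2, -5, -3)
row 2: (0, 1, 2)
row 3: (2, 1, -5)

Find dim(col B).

2

Row reduce to echelon form.
R3 ← R3 + R1: [0, -4, -8]
R3 ← R3 + (4)·R2: [0, 0, 0]
Echelon form has 2 nonzero rows, so rank(B) = 2.
The column space has dimension equal to the rank: 2.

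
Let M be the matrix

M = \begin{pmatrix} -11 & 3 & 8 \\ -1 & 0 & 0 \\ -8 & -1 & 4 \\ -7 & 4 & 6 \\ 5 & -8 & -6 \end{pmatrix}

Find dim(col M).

Row reduce to echelon form.
R2 ← R2 − (1/11)·R1: [0, -3/11, -8/11]
R3 ← R3 − (8/11)·R1: [0, -35/11, -20/11]
R4 ← R4 − (7/11)·R1: [0, 23/11, 10/11]
R5 ← R5 + (5/11)·R1: [0, -73/11, -26/11]
R3 ← R3 − (35/3)·R2: [0, 0, 20/3]
R4 ← R4 + (23/3)·R2: [0, 0, -14/3]
R5 ← R5 − (73/3)·R2: [0, 0, 46/3]
R4 ← R4 + (7/10)·R3: [0, 0, 0]
R5 ← R5 − (23/10)·R3: [0, 0, 0]
Echelon form has 3 nonzero rows, so rank(M) = 3.
The column space has dimension equal to the rank: 3.

3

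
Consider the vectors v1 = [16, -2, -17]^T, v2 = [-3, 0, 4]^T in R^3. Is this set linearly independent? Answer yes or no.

Form the matrix with these vectors as rows and row reduce.
R2 ← R2 + (3/16)·R1: [0, -3/8, 13/16]
2 nonzero rows, so the 2 vectors span a space of dimension 2.
Since 2 = 2, the vectors are linearly independent.

yes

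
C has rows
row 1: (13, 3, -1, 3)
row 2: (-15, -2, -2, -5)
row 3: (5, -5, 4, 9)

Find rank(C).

Row reduce to echelon form.
R2 ← R2 + (15/13)·R1: [0, 19/13, -41/13, -20/13]
R3 ← R3 − (5/13)·R1: [0, -80/13, 57/13, 102/13]
R3 ← R3 + (80/19)·R2: [0, 0, -169/19, 26/19]
Echelon form has 3 nonzero rows, so rank(C) = 3.

3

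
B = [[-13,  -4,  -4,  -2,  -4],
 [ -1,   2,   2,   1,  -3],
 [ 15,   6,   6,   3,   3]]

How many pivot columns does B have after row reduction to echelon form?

Row reduce to echelon form.
R2 ← R2 − (1/13)·R1: [0, 30/13, 30/13, 15/13, -35/13]
R3 ← R3 + (15/13)·R1: [0, 18/13, 18/13, 9/13, -21/13]
R3 ← R3 − (3/5)·R2: [0, 0, 0, 0, 0]
Echelon form has 2 nonzero rows, so rank(B) = 2.
Each nonzero row contributes one pivot column: 2 pivot columns.

2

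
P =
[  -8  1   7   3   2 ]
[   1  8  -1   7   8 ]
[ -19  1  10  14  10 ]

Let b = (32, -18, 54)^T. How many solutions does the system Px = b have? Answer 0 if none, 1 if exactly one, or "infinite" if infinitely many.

Row reduce the augmented matrix [P | b].
R2 ← R2 + (1/8)·R1: [0, 65/8, -1/8, 59/8, 33/4, -14]
R3 ← R3 − (19/8)·R1: [0, -11/8, -53/8, 55/8, 21/4, -22]
R3 ← R3 + (11/65)·R2: [0, 0, -432/65, 528/65, 432/65, -1584/65]
The echelon form has 3 nonzero rows, and every pivot lies in the first 5 columns, so rank(P) = rank([P|b]) = 3.
The system is consistent.
rank = 3 < 5 unknowns, so there are infinitely many solutions.

infinite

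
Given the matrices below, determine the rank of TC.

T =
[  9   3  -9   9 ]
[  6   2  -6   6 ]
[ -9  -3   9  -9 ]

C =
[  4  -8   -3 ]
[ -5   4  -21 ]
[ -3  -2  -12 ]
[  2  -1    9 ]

First compute TC:
[[ 66, -51,  99],
 [ 44, -34,  66],
 [-66,  51, -99]]
Now row reduce the product.
R2 ← R2 − (2/3)·R1: [0, 0, 0]
R3 ← R3 + R1: [0, 0, 0]
1 nonzero row, so rank(TC) = 1.

1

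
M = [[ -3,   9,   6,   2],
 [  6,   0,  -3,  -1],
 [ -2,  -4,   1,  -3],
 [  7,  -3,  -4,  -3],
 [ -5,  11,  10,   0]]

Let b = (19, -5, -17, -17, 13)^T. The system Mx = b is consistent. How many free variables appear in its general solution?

1

Row reduce the augmented matrix [M | b].
R2 ← R2 + (2)·R1: [0, 18, 9, 3, 33]
R3 ← R3 − (2/3)·R1: [0, -10, -3, -13/3, -89/3]
R4 ← R4 + (7/3)·R1: [0, 18, 10, 5/3, 82/3]
R5 ← R5 − (5/3)·R1: [0, -4, 0, -10/3, -56/3]
R3 ← R3 + (5/9)·R2: [0, 0, 2, -8/3, -34/3]
R4 ← R4 − R2: [0, 0, 1, -4/3, -17/3]
R5 ← R5 + (2/9)·R2: [0, 0, 2, -8/3, -34/3]
R4 ← R4 − (1/2)·R3: [0, 0, 0, 0, 0]
R5 ← R5 − R3: [0, 0, 0, 0, 0]
The echelon form has 3 nonzero rows, and every pivot lies in the first 4 columns, so rank(M) = rank([M|b]) = 3.
The system is consistent.
Free variables = (unknowns) − (rank) = 4 − 3 = 1.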